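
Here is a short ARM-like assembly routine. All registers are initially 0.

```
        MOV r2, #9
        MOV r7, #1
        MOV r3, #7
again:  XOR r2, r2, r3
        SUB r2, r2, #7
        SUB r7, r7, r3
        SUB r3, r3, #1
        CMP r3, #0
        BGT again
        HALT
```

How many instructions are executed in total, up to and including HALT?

MOV r2, #9 → r2=9
MOV r7, #1 → r7=1
MOV r3, #7 → r3=7
XOR r2, r2, r3 → r2=9^7=14
SUB r2, r2, #7 → r2=14-7=7
SUB r7, r7, r3 → r7=1-7=-6
SUB r3, r3, #1 → r3=7-1=6
CMP r3, #0  (cmp 6,0)
BGT again: taken
XOR r2, r2, r3 → r2=7^6=1
SUB r2, r2, #7 → r2=1-7=-6
SUB r7, r7, r3 → r7=(-6)-6=-12
SUB r3, r3, #1 → r3=6-1=5
CMP r3, #0  (cmp 5,0)
BGT again: taken
XOR r2, r2, r3 → r2=(-6)^5=-1
SUB r2, r2, #7 → r2=(-1)-7=-8
SUB r7, r7, r3 → r7=(-12)-5=-17
SUB r3, r3, #1 → r3=5-1=4
CMP r3, #0  (cmp 4,0)
BGT again: taken
XOR r2, r2, r3 → r2=(-8)^4=-4
SUB r2, r2, #7 → r2=(-4)-7=-11
SUB r7, r7, r3 → r7=(-17)-4=-21
SUB r3, r3, #1 → r3=4-1=3
CMP r3, #0  (cmp 3,0)
BGT again: taken
XOR r2, r2, r3 → r2=(-11)^3=-10
SUB r2, r2, #7 → r2=(-10)-7=-17
SUB r7, r7, r3 → r7=(-21)-3=-24
SUB r3, r3, #1 → r3=3-1=2
CMP r3, #0  (cmp 2,0)
BGT again: taken
XOR r2, r2, r3 → r2=(-17)^2=-19
SUB r2, r2, #7 → r2=(-19)-7=-26
SUB r7, r7, r3 → r7=(-24)-2=-26
SUB r3, r3, #1 → r3=2-1=1
CMP r3, #0  (cmp 1,0)
BGT again: taken
XOR r2, r2, r3 → r2=(-26)^1=-25
SUB r2, r2, #7 → r2=(-25)-7=-32
SUB r7, r7, r3 → r7=(-26)-1=-27
SUB r3, r3, #1 → r3=1-1=0
CMP r3, #0  (cmp 0,0)
BGT again: not taken
halt.
Total executed instructions: 46.

46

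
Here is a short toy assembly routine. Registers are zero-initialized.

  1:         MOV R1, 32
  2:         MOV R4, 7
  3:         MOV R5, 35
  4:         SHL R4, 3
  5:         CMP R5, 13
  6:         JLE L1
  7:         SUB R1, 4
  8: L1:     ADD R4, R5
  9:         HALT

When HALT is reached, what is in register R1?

MOV R1, 32 → R1=32
MOV R4, 7 → R4=7
MOV R5, 35 → R5=35
SHL R4, 3 → R4=7<<3=56
CMP R5, 13  (cmp 35,13)
JLE L1: not taken
SUB R1, 4 → R1=32-4=28
ADD R4, R5 → R4=56+35=91
halt.

28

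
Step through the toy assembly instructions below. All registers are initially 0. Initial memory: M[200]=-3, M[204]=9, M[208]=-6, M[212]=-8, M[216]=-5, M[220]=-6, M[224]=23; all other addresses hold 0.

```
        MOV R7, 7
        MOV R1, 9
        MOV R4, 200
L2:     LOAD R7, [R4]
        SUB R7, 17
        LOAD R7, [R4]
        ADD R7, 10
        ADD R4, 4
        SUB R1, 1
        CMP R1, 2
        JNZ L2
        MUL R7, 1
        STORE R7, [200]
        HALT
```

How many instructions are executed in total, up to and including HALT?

62

MOV R7, 7 → R7=7
MOV R1, 9 → R1=9
MOV R4, 200 → R4=200
LOAD R7, [R4] → R7=M[200]=-3
SUB R7, 17 → R7=(-3)-17=-20
LOAD R7, [R4] → R7=M[200]=-3
ADD R7, 10 → R7=(-3)+10=7
ADD R4, 4 → R4=200+4=204
SUB R1, 1 → R1=9-1=8
CMP R1, 2  (cmp 8,2)
JNZ L2: taken
LOAD R7, [R4] → R7=M[204]=9
SUB R7, 17 → R7=9-17=-8
LOAD R7, [R4] → R7=M[204]=9
ADD R7, 10 → R7=9+10=19
ADD R4, 4 → R4=204+4=208
SUB R1, 1 → R1=8-1=7
CMP R1, 2  (cmp 7,2)
JNZ L2: taken
LOAD R7, [R4] → R7=M[208]=-6
SUB R7, 17 → R7=(-6)-17=-23
LOAD R7, [R4] → R7=M[208]=-6
ADD R7, 10 → R7=(-6)+10=4
ADD R4, 4 → R4=208+4=212
SUB R1, 1 → R1=7-1=6
CMP R1, 2  (cmp 6,2)
JNZ L2: taken
LOAD R7, [R4] → R7=M[212]=-8
SUB R7, 17 → R7=(-8)-17=-25
LOAD R7, [R4] → R7=M[212]=-8
ADD R7, 10 → R7=(-8)+10=2
ADD R4, 4 → R4=212+4=216
SUB R1, 1 → R1=6-1=5
CMP R1, 2  (cmp 5,2)
JNZ L2: taken
LOAD R7, [R4] → R7=M[216]=-5
SUB R7, 17 → R7=(-5)-17=-22
LOAD R7, [R4] → R7=M[216]=-5
ADD R7, 10 → R7=(-5)+10=5
ADD R4, 4 → R4=216+4=220
SUB R1, 1 → R1=5-1=4
CMP R1, 2  (cmp 4,2)
JNZ L2: taken
LOAD R7, [R4] → R7=M[220]=-6
SUB R7, 17 → R7=(-6)-17=-23
LOAD R7, [R4] → R7=M[220]=-6
ADD R7, 10 → R7=(-6)+10=4
ADD R4, 4 → R4=220+4=224
SUB R1, 1 → R1=4-1=3
CMP R1, 2  (cmp 3,2)
JNZ L2: taken
LOAD R7, [R4] → R7=M[224]=23
SUB R7, 17 → R7=23-17=6
LOAD R7, [R4] → R7=M[224]=23
ADD R7, 10 → R7=23+10=33
ADD R4, 4 → R4=224+4=228
SUB R1, 1 → R1=3-1=2
CMP R1, 2  (cmp 2,2)
JNZ L2: not taken
MUL R7, 1 → R7=33*1=33
STORE R7, [200] → M[200]=33
halt.
Total executed instructions: 62.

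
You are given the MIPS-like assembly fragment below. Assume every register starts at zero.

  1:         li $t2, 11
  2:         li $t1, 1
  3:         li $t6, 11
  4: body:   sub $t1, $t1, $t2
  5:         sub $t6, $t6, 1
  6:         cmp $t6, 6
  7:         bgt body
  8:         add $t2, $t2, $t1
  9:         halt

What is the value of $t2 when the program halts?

-43

after li $t2, 11: $t2=11
after li $t1, 1: $t1=1
after li $t6, 11: $t6=11
after sub $t1, $t1, $t2: $t1=1-11=-10
after sub $t6, $t6, 1: $t6=11-1=10
cmp $t6, 6  (cmp 10,6)
bgt body: taken
after sub $t1, $t1, $t2: $t1=(-10)-11=-21
after sub $t6, $t6, 1: $t6=10-1=9
cmp $t6, 6  (cmp 9,6)
bgt body: taken
after sub $t1, $t1, $t2: $t1=(-21)-11=-32
after sub $t6, $t6, 1: $t6=9-1=8
cmp $t6, 6  (cmp 8,6)
bgt body: taken
after sub $t1, $t1, $t2: $t1=(-32)-11=-43
after sub $t6, $t6, 1: $t6=8-1=7
cmp $t6, 6  (cmp 7,6)
bgt body: taken
after sub $t1, $t1, $t2: $t1=(-43)-11=-54
after sub $t6, $t6, 1: $t6=7-1=6
cmp $t6, 6  (cmp 6,6)
bgt body: not taken
after add $t2, $t2, $t1: $t2=11+(-54)=-43
halt.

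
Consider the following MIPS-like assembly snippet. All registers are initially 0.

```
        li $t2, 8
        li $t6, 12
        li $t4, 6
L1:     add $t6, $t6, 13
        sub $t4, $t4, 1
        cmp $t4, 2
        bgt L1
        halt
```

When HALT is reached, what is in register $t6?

64

$t2=8
$t6=12
$t4=6
$t6=12+13=25
$t4=6-1=5
cmp $t4, 2  (cmp 5,2)
bgt L1: taken
$t6=25+13=38
$t4=5-1=4
cmp $t4, 2  (cmp 4,2)
bgt L1: taken
$t6=38+13=51
$t4=4-1=3
cmp $t4, 2  (cmp 3,2)
bgt L1: taken
$t6=51+13=64
$t4=3-1=2
cmp $t4, 2  (cmp 2,2)
bgt L1: not taken
halt.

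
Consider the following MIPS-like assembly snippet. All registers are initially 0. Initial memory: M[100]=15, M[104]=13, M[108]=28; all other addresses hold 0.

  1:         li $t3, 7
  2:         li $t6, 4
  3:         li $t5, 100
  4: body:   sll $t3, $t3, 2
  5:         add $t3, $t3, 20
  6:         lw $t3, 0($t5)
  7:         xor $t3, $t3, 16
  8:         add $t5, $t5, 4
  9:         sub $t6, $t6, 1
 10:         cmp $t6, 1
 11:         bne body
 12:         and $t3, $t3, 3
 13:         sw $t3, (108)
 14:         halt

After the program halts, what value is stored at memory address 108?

$t3=7
$t6=4
$t5=100
$t3=7<<2=28
$t3=28+20=48
$t3=M[100]=15
$t3=15^16=31
$t5=100+4=104
$t6=4-1=3
cmp $t6, 1  (cmp 3,1)
bne body: taken
$t3=31<<2=124
$t3=124+20=144
$t3=M[104]=13
$t3=13^16=29
$t5=104+4=108
$t6=3-1=2
cmp $t6, 1  (cmp 2,1)
bne body: taken
$t3=29<<2=116
$t3=116+20=136
$t3=M[108]=28
$t3=28^16=12
$t5=108+4=112
$t6=2-1=1
cmp $t6, 1  (cmp 1,1)
bne body: not taken
$t3=12&3=0
sw $t3, (108) → M[108]=0
halt.

0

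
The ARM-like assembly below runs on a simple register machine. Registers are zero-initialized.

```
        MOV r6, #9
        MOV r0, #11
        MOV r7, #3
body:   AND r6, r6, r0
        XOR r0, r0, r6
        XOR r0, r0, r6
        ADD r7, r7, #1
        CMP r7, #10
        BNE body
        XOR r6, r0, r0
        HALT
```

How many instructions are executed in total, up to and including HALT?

47

r6=9
r0=11
r7=3
r6=9&11=9
r0=11^9=2
r0=2^9=11
r7=3+1=4
CMP r7, #10  (cmp 4,10)
BNE body: taken
r6=9&11=9
r0=11^9=2
r0=2^9=11
r7=4+1=5
CMP r7, #10  (cmp 5,10)
BNE body: taken
r6=9&11=9
r0=11^9=2
r0=2^9=11
r7=5+1=6
CMP r7, #10  (cmp 6,10)
BNE body: taken
r6=9&11=9
r0=11^9=2
r0=2^9=11
r7=6+1=7
CMP r7, #10  (cmp 7,10)
BNE body: taken
r6=9&11=9
r0=11^9=2
r0=2^9=11
r7=7+1=8
CMP r7, #10  (cmp 8,10)
BNE body: taken
r6=9&11=9
r0=11^9=2
r0=2^9=11
r7=8+1=9
CMP r7, #10  (cmp 9,10)
BNE body: taken
r6=9&11=9
r0=11^9=2
r0=2^9=11
r7=9+1=10
CMP r7, #10  (cmp 10,10)
BNE body: not taken
r6=11^11=0
halt.
Total executed instructions: 47.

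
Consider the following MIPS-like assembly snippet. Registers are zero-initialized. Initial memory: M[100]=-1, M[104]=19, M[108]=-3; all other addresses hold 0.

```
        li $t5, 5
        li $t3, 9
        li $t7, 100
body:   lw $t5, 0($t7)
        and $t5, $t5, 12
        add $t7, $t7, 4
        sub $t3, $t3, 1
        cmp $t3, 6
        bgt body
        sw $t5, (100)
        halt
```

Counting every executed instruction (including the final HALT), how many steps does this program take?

$t5=5
$t3=9
$t7=100
$t5=M[100]=-1
$t5=(-1)&12=12
$t7=100+4=104
$t3=9-1=8
cmp $t3, 6  (cmp 8,6)
bgt body: taken
$t5=M[104]=19
$t5=19&12=0
$t7=104+4=108
$t3=8-1=7
cmp $t3, 6  (cmp 7,6)
bgt body: taken
$t5=M[108]=-3
$t5=(-3)&12=12
$t7=108+4=112
$t3=7-1=6
cmp $t3, 6  (cmp 6,6)
bgt body: not taken
sw $t5, (100) → M[100]=12
halt.
Total executed instructions: 23.

23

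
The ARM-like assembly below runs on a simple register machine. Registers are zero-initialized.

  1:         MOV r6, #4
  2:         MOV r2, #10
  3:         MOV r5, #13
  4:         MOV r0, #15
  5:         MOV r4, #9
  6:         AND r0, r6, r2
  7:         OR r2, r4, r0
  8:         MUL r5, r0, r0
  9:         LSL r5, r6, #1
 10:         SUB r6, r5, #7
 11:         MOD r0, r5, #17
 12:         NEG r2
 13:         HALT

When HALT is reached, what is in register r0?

8

r6=4
r2=10
r5=13
r0=15
r4=9
r0=4&10=0
r2=9|0=9
r5=0*0=0
r5=4<<1=8
r6=8-7=1
r0=8%17=8
r2=-(9)=-9
halt.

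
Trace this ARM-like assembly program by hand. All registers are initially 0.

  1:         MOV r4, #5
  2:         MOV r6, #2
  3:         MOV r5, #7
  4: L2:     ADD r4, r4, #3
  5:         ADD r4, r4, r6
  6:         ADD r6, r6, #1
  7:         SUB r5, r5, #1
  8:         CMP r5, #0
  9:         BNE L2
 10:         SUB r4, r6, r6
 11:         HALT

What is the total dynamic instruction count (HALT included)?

47

after MOV r4, #5: r4=5
after MOV r6, #2: r6=2
after MOV r5, #7: r5=7
after ADD r4, r4, #3: r4=5+3=8
after ADD r4, r4, r6: r4=8+2=10
after ADD r6, r6, #1: r6=2+1=3
after SUB r5, r5, #1: r5=7-1=6
CMP r5, #0  (cmp 6,0)
BNE L2: taken
after ADD r4, r4, #3: r4=10+3=13
after ADD r4, r4, r6: r4=13+3=16
after ADD r6, r6, #1: r6=3+1=4
after SUB r5, r5, #1: r5=6-1=5
CMP r5, #0  (cmp 5,0)
BNE L2: taken
after ADD r4, r4, #3: r4=16+3=19
after ADD r4, r4, r6: r4=19+4=23
after ADD r6, r6, #1: r6=4+1=5
after SUB r5, r5, #1: r5=5-1=4
CMP r5, #0  (cmp 4,0)
BNE L2: taken
after ADD r4, r4, #3: r4=23+3=26
after ADD r4, r4, r6: r4=26+5=31
after ADD r6, r6, #1: r6=5+1=6
after SUB r5, r5, #1: r5=4-1=3
CMP r5, #0  (cmp 3,0)
BNE L2: taken
after ADD r4, r4, #3: r4=31+3=34
after ADD r4, r4, r6: r4=34+6=40
after ADD r6, r6, #1: r6=6+1=7
after SUB r5, r5, #1: r5=3-1=2
CMP r5, #0  (cmp 2,0)
BNE L2: taken
after ADD r4, r4, #3: r4=40+3=43
after ADD r4, r4, r6: r4=43+7=50
after ADD r6, r6, #1: r6=7+1=8
after SUB r5, r5, #1: r5=2-1=1
CMP r5, #0  (cmp 1,0)
BNE L2: taken
after ADD r4, r4, #3: r4=50+3=53
after ADD r4, r4, r6: r4=53+8=61
after ADD r6, r6, #1: r6=8+1=9
after SUB r5, r5, #1: r5=1-1=0
CMP r5, #0  (cmp 0,0)
BNE L2: not taken
after SUB r4, r6, r6: r4=9-9=0
halt.
Total executed instructions: 47.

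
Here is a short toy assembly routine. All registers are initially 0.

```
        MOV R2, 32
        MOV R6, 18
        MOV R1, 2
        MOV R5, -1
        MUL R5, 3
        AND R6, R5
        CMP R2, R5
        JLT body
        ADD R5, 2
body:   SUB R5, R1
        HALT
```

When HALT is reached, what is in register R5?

R2=32
R6=18
R1=2
R5=-1
R5=(-1)*3=-3
R6=18&(-3)=16
CMP R2, R5  (cmp 32,-3)
JLT body: not taken
R5=(-3)+2=-1
R5=(-1)-2=-3
halt.

-3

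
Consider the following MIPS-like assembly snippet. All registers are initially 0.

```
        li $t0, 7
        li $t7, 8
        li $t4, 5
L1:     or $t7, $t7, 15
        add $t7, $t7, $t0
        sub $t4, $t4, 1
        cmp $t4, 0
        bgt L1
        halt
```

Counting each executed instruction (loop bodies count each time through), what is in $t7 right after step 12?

38

$t0=7
$t7=8
$t4=5
$t7=8|15=15
$t7=15+7=22
$t4=5-1=4
cmp $t4, 0  (cmp 4,0)
bgt L1: taken
$t7=22|15=31
$t7=31+7=38
$t4=4-1=3
cmp $t4, 0  (cmp 3,0)
After step 12: $t7 = 38.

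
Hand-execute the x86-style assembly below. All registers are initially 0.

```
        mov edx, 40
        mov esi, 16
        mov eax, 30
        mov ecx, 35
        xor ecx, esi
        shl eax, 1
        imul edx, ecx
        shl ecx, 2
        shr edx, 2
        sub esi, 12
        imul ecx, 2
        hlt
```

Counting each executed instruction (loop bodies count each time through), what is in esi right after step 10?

4

mov edx, 40 → edx=40
mov esi, 16 → esi=16
mov eax, 30 → eax=30
mov ecx, 35 → ecx=35
xor ecx, esi → ecx=35^16=51
shl eax, 1 → eax=30<<1=60
imul edx, ecx → edx=40*51=2040
shl ecx, 2 → ecx=51<<2=204
shr edx, 2 → edx=2040>>2=510
sub esi, 12 → esi=16-12=4
After step 10: esi = 4.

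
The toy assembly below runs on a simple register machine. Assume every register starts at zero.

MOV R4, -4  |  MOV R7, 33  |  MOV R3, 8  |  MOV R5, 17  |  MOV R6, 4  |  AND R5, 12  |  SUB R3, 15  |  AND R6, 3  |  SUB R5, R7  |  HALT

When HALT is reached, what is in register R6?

MOV R4, -4 → R4=-4
MOV R7, 33 → R7=33
MOV R3, 8 → R3=8
MOV R5, 17 → R5=17
MOV R6, 4 → R6=4
AND R5, 12 → R5=17&12=0
SUB R3, 15 → R3=8-15=-7
AND R6, 3 → R6=4&3=0
SUB R5, R7 → R5=0-33=-33
halt.

0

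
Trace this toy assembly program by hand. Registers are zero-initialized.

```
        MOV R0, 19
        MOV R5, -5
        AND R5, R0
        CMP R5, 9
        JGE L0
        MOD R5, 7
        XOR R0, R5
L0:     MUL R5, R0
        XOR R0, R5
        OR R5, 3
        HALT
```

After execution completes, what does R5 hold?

363

R0=19
R5=-5
R5=(-5)&19=19
CMP R5, 9  (cmp 19,9)
JGE L0: taken
R5=19*19=361
R0=19^361=378
R5=361|3=363
halt.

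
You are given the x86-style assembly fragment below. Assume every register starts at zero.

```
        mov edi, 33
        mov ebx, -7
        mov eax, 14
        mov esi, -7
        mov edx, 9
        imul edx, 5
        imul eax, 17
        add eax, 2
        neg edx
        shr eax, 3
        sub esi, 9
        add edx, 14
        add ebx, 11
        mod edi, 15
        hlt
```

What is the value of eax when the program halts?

30

after mov edi, 33: edi=33
after mov ebx, -7: ebx=-7
after mov eax, 14: eax=14
after mov esi, -7: esi=-7
after mov edx, 9: edx=9
after imul edx, 5: edx=9*5=45
after imul eax, 17: eax=14*17=238
after add eax, 2: eax=238+2=240
after neg edx: edx=-(45)=-45
after shr eax, 3: eax=240>>3=30
after sub esi, 9: esi=(-7)-9=-16
after add edx, 14: edx=(-45)+14=-31
after add ebx, 11: ebx=(-7)+11=4
after mod edi, 15: edi=33%15=3
halt.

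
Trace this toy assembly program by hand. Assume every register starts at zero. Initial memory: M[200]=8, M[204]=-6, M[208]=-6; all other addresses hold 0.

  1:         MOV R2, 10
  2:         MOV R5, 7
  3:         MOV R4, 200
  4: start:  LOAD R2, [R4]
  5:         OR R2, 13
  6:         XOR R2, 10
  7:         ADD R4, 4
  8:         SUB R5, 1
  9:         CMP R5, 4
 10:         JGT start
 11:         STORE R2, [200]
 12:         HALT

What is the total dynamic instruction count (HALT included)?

26

after MOV R2, 10: R2=10
after MOV R5, 7: R5=7
after MOV R4, 200: R4=200
after LOAD R2, [R4]: R2=M[200]=8
after OR R2, 13: R2=8|13=13
after XOR R2, 10: R2=13^10=7
after ADD R4, 4: R4=200+4=204
after SUB R5, 1: R5=7-1=6
CMP R5, 4  (cmp 6,4)
JGT start: taken
after LOAD R2, [R4]: R2=M[204]=-6
after OR R2, 13: R2=(-6)|13=-1
after XOR R2, 10: R2=(-1)^10=-11
after ADD R4, 4: R4=204+4=208
after SUB R5, 1: R5=6-1=5
CMP R5, 4  (cmp 5,4)
JGT start: taken
after LOAD R2, [R4]: R2=M[208]=-6
after OR R2, 13: R2=(-6)|13=-1
after XOR R2, 10: R2=(-1)^10=-11
after ADD R4, 4: R4=208+4=212
after SUB R5, 1: R5=5-1=4
CMP R5, 4  (cmp 4,4)
JGT start: not taken
STORE R2, [200] → M[200]=-11
halt.
Total executed instructions: 26.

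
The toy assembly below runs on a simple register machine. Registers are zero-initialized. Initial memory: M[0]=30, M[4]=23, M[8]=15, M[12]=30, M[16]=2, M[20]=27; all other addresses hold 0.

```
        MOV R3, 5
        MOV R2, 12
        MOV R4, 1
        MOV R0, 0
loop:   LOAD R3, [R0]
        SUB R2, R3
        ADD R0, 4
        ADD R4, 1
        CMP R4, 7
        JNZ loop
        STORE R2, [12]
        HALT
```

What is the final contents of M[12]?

MOV R3, 5 → R3=5
MOV R2, 12 → R2=12
MOV R4, 1 → R4=1
MOV R0, 0 → R0=0
LOAD R3, [R0] → R3=M[0]=30
SUB R2, R3 → R2=12-30=-18
ADD R0, 4 → R0=0+4=4
ADD R4, 1 → R4=1+1=2
CMP R4, 7  (cmp 2,7)
JNZ loop: taken
LOAD R3, [R0] → R3=M[4]=23
SUB R2, R3 → R2=(-18)-23=-41
ADD R0, 4 → R0=4+4=8
ADD R4, 1 → R4=2+1=3
CMP R4, 7  (cmp 3,7)
JNZ loop: taken
LOAD R3, [R0] → R3=M[8]=15
SUB R2, R3 → R2=(-41)-15=-56
ADD R0, 4 → R0=8+4=12
ADD R4, 1 → R4=3+1=4
CMP R4, 7  (cmp 4,7)
JNZ loop: taken
LOAD R3, [R0] → R3=M[12]=30
SUB R2, R3 → R2=(-56)-30=-86
ADD R0, 4 → R0=12+4=16
ADD R4, 1 → R4=4+1=5
CMP R4, 7  (cmp 5,7)
JNZ loop: taken
LOAD R3, [R0] → R3=M[16]=2
SUB R2, R3 → R2=(-86)-2=-88
ADD R0, 4 → R0=16+4=20
ADD R4, 1 → R4=5+1=6
CMP R4, 7  (cmp 6,7)
JNZ loop: taken
LOAD R3, [R0] → R3=M[20]=27
SUB R2, R3 → R2=(-88)-27=-115
ADD R0, 4 → R0=20+4=24
ADD R4, 1 → R4=6+1=7
CMP R4, 7  (cmp 7,7)
JNZ loop: not taken
STORE R2, [12] → M[12]=-115
halt.

-115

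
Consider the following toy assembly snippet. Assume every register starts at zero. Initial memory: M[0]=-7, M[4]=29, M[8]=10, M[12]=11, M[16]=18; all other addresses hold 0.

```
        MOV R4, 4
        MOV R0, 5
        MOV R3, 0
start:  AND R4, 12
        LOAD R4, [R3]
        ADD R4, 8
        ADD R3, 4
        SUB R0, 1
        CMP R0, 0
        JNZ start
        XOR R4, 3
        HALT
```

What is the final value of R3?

20

MOV R4, 4 → R4=4
MOV R0, 5 → R0=5
MOV R3, 0 → R3=0
AND R4, 12 → R4=4&12=4
LOAD R4, [R3] → R4=M[0]=-7
ADD R4, 8 → R4=(-7)+8=1
ADD R3, 4 → R3=0+4=4
SUB R0, 1 → R0=5-1=4
CMP R0, 0  (cmp 4,0)
JNZ start: taken
AND R4, 12 → R4=1&12=0
LOAD R4, [R3] → R4=M[4]=29
ADD R4, 8 → R4=29+8=37
ADD R3, 4 → R3=4+4=8
SUB R0, 1 → R0=4-1=3
CMP R0, 0  (cmp 3,0)
JNZ start: taken
AND R4, 12 → R4=37&12=4
LOAD R4, [R3] → R4=M[8]=10
ADD R4, 8 → R4=10+8=18
ADD R3, 4 → R3=8+4=12
SUB R0, 1 → R0=3-1=2
CMP R0, 0  (cmp 2,0)
JNZ start: taken
AND R4, 12 → R4=18&12=0
LOAD R4, [R3] → R4=M[12]=11
ADD R4, 8 → R4=11+8=19
ADD R3, 4 → R3=12+4=16
SUB R0, 1 → R0=2-1=1
CMP R0, 0  (cmp 1,0)
JNZ start: taken
AND R4, 12 → R4=19&12=0
LOAD R4, [R3] → R4=M[16]=18
ADD R4, 8 → R4=18+8=26
ADD R3, 4 → R3=16+4=20
SUB R0, 1 → R0=1-1=0
CMP R0, 0  (cmp 0,0)
JNZ start: not taken
XOR R4, 3 → R4=26^3=25
halt.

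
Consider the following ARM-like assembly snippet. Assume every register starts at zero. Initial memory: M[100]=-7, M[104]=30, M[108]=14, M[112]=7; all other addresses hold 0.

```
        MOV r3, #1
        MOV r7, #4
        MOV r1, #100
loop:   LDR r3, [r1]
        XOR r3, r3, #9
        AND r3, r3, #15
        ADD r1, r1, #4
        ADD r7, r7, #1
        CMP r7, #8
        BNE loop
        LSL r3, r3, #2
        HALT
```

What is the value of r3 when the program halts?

MOV r3, #1 → r3=1
MOV r7, #4 → r7=4
MOV r1, #100 → r1=100
LDR r3, [r1] → r3=M[100]=-7
XOR r3, r3, #9 → r3=(-7)^9=-16
AND r3, r3, #15 → r3=(-16)&15=0
ADD r1, r1, #4 → r1=100+4=104
ADD r7, r7, #1 → r7=4+1=5
CMP r7, #8  (cmp 5,8)
BNE loop: taken
LDR r3, [r1] → r3=M[104]=30
XOR r3, r3, #9 → r3=30^9=23
AND r3, r3, #15 → r3=23&15=7
ADD r1, r1, #4 → r1=104+4=108
ADD r7, r7, #1 → r7=5+1=6
CMP r7, #8  (cmp 6,8)
BNE loop: taken
LDR r3, [r1] → r3=M[108]=14
XOR r3, r3, #9 → r3=14^9=7
AND r3, r3, #15 → r3=7&15=7
ADD r1, r1, #4 → r1=108+4=112
ADD r7, r7, #1 → r7=6+1=7
CMP r7, #8  (cmp 7,8)
BNE loop: taken
LDR r3, [r1] → r3=M[112]=7
XOR r3, r3, #9 → r3=7^9=14
AND r3, r3, #15 → r3=14&15=14
ADD r1, r1, #4 → r1=112+4=116
ADD r7, r7, #1 → r7=7+1=8
CMP r7, #8  (cmp 8,8)
BNE loop: not taken
LSL r3, r3, #2 → r3=14<<2=56
halt.

56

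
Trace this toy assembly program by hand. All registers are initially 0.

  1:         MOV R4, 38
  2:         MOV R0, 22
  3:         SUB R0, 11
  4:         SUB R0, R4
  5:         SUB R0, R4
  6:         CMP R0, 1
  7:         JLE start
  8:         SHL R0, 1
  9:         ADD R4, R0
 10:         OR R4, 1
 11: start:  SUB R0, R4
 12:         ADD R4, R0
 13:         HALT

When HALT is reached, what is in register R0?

-103

R4=38
R0=22
R0=22-11=11
R0=11-38=-27
R0=(-27)-38=-65
CMP R0, 1  (cmp -65,1)
JLE start: taken
R0=(-65)-38=-103
R4=38+(-103)=-65
halt.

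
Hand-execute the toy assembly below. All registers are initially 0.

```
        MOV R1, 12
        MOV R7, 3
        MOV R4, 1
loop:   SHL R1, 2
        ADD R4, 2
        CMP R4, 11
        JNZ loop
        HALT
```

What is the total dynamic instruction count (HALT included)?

24

MOV R1, 12 → R1=12
MOV R7, 3 → R7=3
MOV R4, 1 → R4=1
SHL R1, 2 → R1=12<<2=48
ADD R4, 2 → R4=1+2=3
CMP R4, 11  (cmp 3,11)
JNZ loop: taken
SHL R1, 2 → R1=48<<2=192
ADD R4, 2 → R4=3+2=5
CMP R4, 11  (cmp 5,11)
JNZ loop: taken
SHL R1, 2 → R1=192<<2=768
ADD R4, 2 → R4=5+2=7
CMP R4, 11  (cmp 7,11)
JNZ loop: taken
SHL R1, 2 → R1=768<<2=3072
ADD R4, 2 → R4=7+2=9
CMP R4, 11  (cmp 9,11)
JNZ loop: taken
SHL R1, 2 → R1=3072<<2=12288
ADD R4, 2 → R4=9+2=11
CMP R4, 11  (cmp 11,11)
JNZ loop: not taken
halt.
Total executed instructions: 24.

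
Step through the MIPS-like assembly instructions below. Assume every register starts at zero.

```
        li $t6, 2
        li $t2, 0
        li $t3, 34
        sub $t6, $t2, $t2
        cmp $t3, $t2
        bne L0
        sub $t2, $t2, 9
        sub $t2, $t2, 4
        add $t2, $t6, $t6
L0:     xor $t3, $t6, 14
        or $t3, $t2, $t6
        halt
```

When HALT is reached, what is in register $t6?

0

$t6=2
$t2=0
$t3=34
$t6=0-0=0
cmp $t3, $t2  (cmp 34,0)
bne L0: taken
$t3=0^14=14
$t3=0|0=0
halt.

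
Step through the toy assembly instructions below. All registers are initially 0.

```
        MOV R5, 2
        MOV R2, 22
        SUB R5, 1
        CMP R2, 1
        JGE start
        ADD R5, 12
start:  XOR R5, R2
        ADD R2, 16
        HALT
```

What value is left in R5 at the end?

R5=2
R2=22
R5=2-1=1
CMP R2, 1  (cmp 22,1)
JGE start: taken
R5=1^22=23
R2=22+16=38
halt.

23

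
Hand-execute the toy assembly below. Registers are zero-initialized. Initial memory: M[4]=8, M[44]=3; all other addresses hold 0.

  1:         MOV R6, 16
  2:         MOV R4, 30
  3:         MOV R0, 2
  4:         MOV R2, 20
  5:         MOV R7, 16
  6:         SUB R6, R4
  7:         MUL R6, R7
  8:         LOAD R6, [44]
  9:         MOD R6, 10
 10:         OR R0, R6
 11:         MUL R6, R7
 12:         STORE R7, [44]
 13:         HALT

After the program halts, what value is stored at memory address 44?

MOV R6, 16 → R6=16
MOV R4, 30 → R4=30
MOV R0, 2 → R0=2
MOV R2, 20 → R2=20
MOV R7, 16 → R7=16
SUB R6, R4 → R6=16-30=-14
MUL R6, R7 → R6=(-14)*16=-224
LOAD R6, [44] → R6=M[44]=3
MOD R6, 10 → R6=3%10=3
OR R0, R6 → R0=2|3=3
MUL R6, R7 → R6=3*16=48
STORE R7, [44] → M[44]=16
halt.

16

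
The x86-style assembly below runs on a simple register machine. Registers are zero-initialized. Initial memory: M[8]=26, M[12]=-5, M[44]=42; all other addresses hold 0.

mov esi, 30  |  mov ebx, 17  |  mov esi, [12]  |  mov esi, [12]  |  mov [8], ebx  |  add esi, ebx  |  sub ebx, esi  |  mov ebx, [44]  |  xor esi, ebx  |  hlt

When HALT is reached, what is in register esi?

esi=30
ebx=17
esi=M[12]=-5
esi=M[12]=-5
mov [8], ebx → M[8]=17
esi=(-5)+17=12
ebx=17-12=5
ebx=M[44]=42
esi=12^42=38
halt.

38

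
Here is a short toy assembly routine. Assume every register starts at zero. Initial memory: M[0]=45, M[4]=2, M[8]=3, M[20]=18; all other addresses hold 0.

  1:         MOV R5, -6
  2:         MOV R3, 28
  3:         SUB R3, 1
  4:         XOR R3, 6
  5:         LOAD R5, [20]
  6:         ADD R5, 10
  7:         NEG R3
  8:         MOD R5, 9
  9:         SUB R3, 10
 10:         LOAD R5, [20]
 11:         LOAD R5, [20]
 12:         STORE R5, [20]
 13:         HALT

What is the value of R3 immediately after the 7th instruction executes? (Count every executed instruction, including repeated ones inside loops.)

-29

R5=-6
R3=28
R3=28-1=27
R3=27^6=29
R5=M[20]=18
R5=18+10=28
R3=-(29)=-29
After step 7: R3 = -29.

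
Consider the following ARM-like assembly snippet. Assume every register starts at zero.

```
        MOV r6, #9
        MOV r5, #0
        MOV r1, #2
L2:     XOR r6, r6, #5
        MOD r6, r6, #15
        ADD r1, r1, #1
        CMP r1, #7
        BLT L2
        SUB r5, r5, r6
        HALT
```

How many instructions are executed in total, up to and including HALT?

r6=9
r5=0
r1=2
r6=9^5=12
r6=12%15=12
r1=2+1=3
CMP r1, #7  (cmp 3,7)
BLT L2: taken
r6=12^5=9
r6=9%15=9
r1=3+1=4
CMP r1, #7  (cmp 4,7)
BLT L2: taken
r6=9^5=12
r6=12%15=12
r1=4+1=5
CMP r1, #7  (cmp 5,7)
BLT L2: taken
r6=12^5=9
r6=9%15=9
r1=5+1=6
CMP r1, #7  (cmp 6,7)
BLT L2: taken
r6=9^5=12
r6=12%15=12
r1=6+1=7
CMP r1, #7  (cmp 7,7)
BLT L2: not taken
r5=0-12=-12
halt.
Total executed instructions: 30.

30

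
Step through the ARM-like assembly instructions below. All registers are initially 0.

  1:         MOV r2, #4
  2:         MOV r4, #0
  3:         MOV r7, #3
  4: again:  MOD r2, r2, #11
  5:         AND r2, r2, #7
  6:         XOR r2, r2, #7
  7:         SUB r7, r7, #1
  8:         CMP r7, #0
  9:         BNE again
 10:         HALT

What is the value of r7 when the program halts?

MOV r2, #4 → r2=4
MOV r4, #0 → r4=0
MOV r7, #3 → r7=3
MOD r2, r2, #11 → r2=4%11=4
AND r2, r2, #7 → r2=4&7=4
XOR r2, r2, #7 → r2=4^7=3
SUB r7, r7, #1 → r7=3-1=2
CMP r7, #0  (cmp 2,0)
BNE again: taken
MOD r2, r2, #11 → r2=3%11=3
AND r2, r2, #7 → r2=3&7=3
XOR r2, r2, #7 → r2=3^7=4
SUB r7, r7, #1 → r7=2-1=1
CMP r7, #0  (cmp 1,0)
BNE again: taken
MOD r2, r2, #11 → r2=4%11=4
AND r2, r2, #7 → r2=4&7=4
XOR r2, r2, #7 → r2=4^7=3
SUB r7, r7, #1 → r7=1-1=0
CMP r7, #0  (cmp 0,0)
BNE again: not taken
halt.

0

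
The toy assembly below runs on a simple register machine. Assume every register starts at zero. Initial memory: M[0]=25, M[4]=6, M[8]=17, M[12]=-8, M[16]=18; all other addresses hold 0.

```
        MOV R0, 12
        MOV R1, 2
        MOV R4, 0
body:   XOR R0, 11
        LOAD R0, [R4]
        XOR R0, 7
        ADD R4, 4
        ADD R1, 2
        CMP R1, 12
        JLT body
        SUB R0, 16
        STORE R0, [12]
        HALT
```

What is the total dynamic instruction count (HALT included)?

R0=12
R1=2
R4=0
R0=12^11=7
R0=M[0]=25
R0=25^7=30
R4=0+4=4
R1=2+2=4
CMP R1, 12  (cmp 4,12)
JLT body: taken
R0=30^11=21
R0=M[4]=6
R0=6^7=1
R4=4+4=8
R1=4+2=6
CMP R1, 12  (cmp 6,12)
JLT body: taken
R0=1^11=10
R0=M[8]=17
R0=17^7=22
R4=8+4=12
R1=6+2=8
CMP R1, 12  (cmp 8,12)
JLT body: taken
R0=22^11=29
R0=M[12]=-8
R0=(-8)^7=-1
R4=12+4=16
R1=8+2=10
CMP R1, 12  (cmp 10,12)
JLT body: taken
R0=(-1)^11=-12
R0=M[16]=18
R0=18^7=21
R4=16+4=20
R1=10+2=12
CMP R1, 12  (cmp 12,12)
JLT body: not taken
R0=21-16=5
STORE R0, [12] → M[12]=5
halt.
Total executed instructions: 41.

41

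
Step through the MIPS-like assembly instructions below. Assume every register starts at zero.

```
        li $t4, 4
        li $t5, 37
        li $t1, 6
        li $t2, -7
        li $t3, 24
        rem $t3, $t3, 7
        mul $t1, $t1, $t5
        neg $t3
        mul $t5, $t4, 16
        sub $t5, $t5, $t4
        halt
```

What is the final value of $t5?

60

li $t4, 4 → $t4=4
li $t5, 37 → $t5=37
li $t1, 6 → $t1=6
li $t2, -7 → $t2=-7
li $t3, 24 → $t3=24
rem $t3, $t3, 7 → $t3=24%7=3
mul $t1, $t1, $t5 → $t1=6*37=222
neg $t3 → $t3=-(3)=-3
mul $t5, $t4, 16 → $t5=4*16=64
sub $t5, $t5, $t4 → $t5=64-4=60
halt.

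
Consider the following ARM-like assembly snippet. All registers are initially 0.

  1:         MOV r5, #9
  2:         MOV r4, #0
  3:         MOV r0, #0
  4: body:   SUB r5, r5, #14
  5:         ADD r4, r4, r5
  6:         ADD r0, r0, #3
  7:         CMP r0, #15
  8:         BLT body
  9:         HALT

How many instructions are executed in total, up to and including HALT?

MOV r5, #9 → r5=9
MOV r4, #0 → r4=0
MOV r0, #0 → r0=0
SUB r5, r5, #14 → r5=9-14=-5
ADD r4, r4, r5 → r4=0+(-5)=-5
ADD r0, r0, #3 → r0=0+3=3
CMP r0, #15  (cmp 3,15)
BLT body: taken
SUB r5, r5, #14 → r5=(-5)-14=-19
ADD r4, r4, r5 → r4=(-5)+(-19)=-24
ADD r0, r0, #3 → r0=3+3=6
CMP r0, #15  (cmp 6,15)
BLT body: taken
SUB r5, r5, #14 → r5=(-19)-14=-33
ADD r4, r4, r5 → r4=(-24)+(-33)=-57
ADD r0, r0, #3 → r0=6+3=9
CMP r0, #15  (cmp 9,15)
BLT body: taken
SUB r5, r5, #14 → r5=(-33)-14=-47
ADD r4, r4, r5 → r4=(-57)+(-47)=-104
ADD r0, r0, #3 → r0=9+3=12
CMP r0, #15  (cmp 12,15)
BLT body: taken
SUB r5, r5, #14 → r5=(-47)-14=-61
ADD r4, r4, r5 → r4=(-104)+(-61)=-165
ADD r0, r0, #3 → r0=12+3=15
CMP r0, #15  (cmp 15,15)
BLT body: not taken
halt.
Total executed instructions: 29.

29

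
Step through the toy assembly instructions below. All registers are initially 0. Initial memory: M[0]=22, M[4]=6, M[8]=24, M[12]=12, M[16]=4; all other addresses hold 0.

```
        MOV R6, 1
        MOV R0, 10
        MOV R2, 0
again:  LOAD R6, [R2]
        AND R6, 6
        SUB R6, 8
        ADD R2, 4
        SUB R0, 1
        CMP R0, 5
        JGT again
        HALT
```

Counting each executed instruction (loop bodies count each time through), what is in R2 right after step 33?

16

MOV R6, 1 → R6=1
MOV R0, 10 → R0=10
MOV R2, 0 → R2=0
LOAD R6, [R2] → R6=M[0]=22
AND R6, 6 → R6=22&6=6
SUB R6, 8 → R6=6-8=-2
ADD R2, 4 → R2=0+4=4
SUB R0, 1 → R0=10-1=9
CMP R0, 5  (cmp 9,5)
JGT again: taken
LOAD R6, [R2] → R6=M[4]=6
AND R6, 6 → R6=6&6=6
SUB R6, 8 → R6=6-8=-2
ADD R2, 4 → R2=4+4=8
SUB R0, 1 → R0=9-1=8
CMP R0, 5  (cmp 8,5)
JGT again: taken
LOAD R6, [R2] → R6=M[8]=24
AND R6, 6 → R6=24&6=0
SUB R6, 8 → R6=0-8=-8
ADD R2, 4 → R2=8+4=12
SUB R0, 1 → R0=8-1=7
CMP R0, 5  (cmp 7,5)
JGT again: taken
LOAD R6, [R2] → R6=M[12]=12
AND R6, 6 → R6=12&6=4
SUB R6, 8 → R6=4-8=-4
ADD R2, 4 → R2=12+4=16
SUB R0, 1 → R0=7-1=6
CMP R0, 5  (cmp 6,5)
JGT again: taken
LOAD R6, [R2] → R6=M[16]=4
AND R6, 6 → R6=4&6=4
After step 33: R2 = 16.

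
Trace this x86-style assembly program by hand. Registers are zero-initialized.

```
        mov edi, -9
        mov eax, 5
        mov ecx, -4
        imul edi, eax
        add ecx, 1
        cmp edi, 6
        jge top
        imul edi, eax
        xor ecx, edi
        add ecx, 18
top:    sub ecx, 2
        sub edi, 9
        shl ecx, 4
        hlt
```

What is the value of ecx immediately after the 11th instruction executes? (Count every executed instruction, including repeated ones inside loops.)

242

edi=-9
eax=5
ecx=-4
edi=(-9)*5=-45
ecx=(-4)+1=-3
cmp edi, 6  (cmp -45,6)
jge top: not taken
edi=(-45)*5=-225
ecx=(-3)^(-225)=226
ecx=226+18=244
ecx=244-2=242
After step 11: ecx = 242.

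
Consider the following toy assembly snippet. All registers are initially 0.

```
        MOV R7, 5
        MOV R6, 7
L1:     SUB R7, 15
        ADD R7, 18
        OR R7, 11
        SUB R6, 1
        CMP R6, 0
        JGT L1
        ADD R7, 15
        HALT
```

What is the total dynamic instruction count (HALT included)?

after MOV R7, 5: R7=5
after MOV R6, 7: R6=7
after SUB R7, 15: R7=5-15=-10
after ADD R7, 18: R7=(-10)+18=8
after OR R7, 11: R7=8|11=11
after SUB R6, 1: R6=7-1=6
CMP R6, 0  (cmp 6,0)
JGT L1: taken
after SUB R7, 15: R7=11-15=-4
after ADD R7, 18: R7=(-4)+18=14
after OR R7, 11: R7=14|11=15
after SUB R6, 1: R6=6-1=5
CMP R6, 0  (cmp 5,0)
JGT L1: taken
after SUB R7, 15: R7=15-15=0
after ADD R7, 18: R7=0+18=18
after OR R7, 11: R7=18|11=27
after SUB R6, 1: R6=5-1=4
CMP R6, 0  (cmp 4,0)
JGT L1: taken
after SUB R7, 15: R7=27-15=12
after ADD R7, 18: R7=12+18=30
after OR R7, 11: R7=30|11=31
after SUB R6, 1: R6=4-1=3
CMP R6, 0  (cmp 3,0)
JGT L1: taken
after SUB R7, 15: R7=31-15=16
after ADD R7, 18: R7=16+18=34
after OR R7, 11: R7=34|11=43
after SUB R6, 1: R6=3-1=2
CMP R6, 0  (cmp 2,0)
JGT L1: taken
after SUB R7, 15: R7=43-15=28
after ADD R7, 18: R7=28+18=46
after OR R7, 11: R7=46|11=47
after SUB R6, 1: R6=2-1=1
CMP R6, 0  (cmp 1,0)
JGT L1: taken
after SUB R7, 15: R7=47-15=32
after ADD R7, 18: R7=32+18=50
after OR R7, 11: R7=50|11=59
after SUB R6, 1: R6=1-1=0
CMP R6, 0  (cmp 0,0)
JGT L1: not taken
after ADD R7, 15: R7=59+15=74
halt.
Total executed instructions: 46.

46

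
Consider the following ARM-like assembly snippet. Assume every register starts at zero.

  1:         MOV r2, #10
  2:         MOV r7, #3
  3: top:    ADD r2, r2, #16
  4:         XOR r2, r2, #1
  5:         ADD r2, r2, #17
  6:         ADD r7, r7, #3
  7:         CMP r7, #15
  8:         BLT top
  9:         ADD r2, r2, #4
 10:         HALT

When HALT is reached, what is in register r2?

r2=10
r7=3
r2=10+16=26
r2=26^1=27
r2=27+17=44
r7=3+3=6
CMP r7, #15  (cmp 6,15)
BLT top: taken
r2=44+16=60
r2=60^1=61
r2=61+17=78
r7=6+3=9
CMP r7, #15  (cmp 9,15)
BLT top: taken
r2=78+16=94
r2=94^1=95
r2=95+17=112
r7=9+3=12
CMP r7, #15  (cmp 12,15)
BLT top: taken
r2=112+16=128
r2=128^1=129
r2=129+17=146
r7=12+3=15
CMP r7, #15  (cmp 15,15)
BLT top: not taken
r2=146+4=150
halt.

150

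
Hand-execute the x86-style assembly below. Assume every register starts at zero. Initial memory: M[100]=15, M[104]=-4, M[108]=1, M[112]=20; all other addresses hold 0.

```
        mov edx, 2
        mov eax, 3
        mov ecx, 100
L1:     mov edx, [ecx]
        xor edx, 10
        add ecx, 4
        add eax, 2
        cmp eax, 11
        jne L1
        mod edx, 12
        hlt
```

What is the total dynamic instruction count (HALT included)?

mov edx, 2 → edx=2
mov eax, 3 → eax=3
mov ecx, 100 → ecx=100
mov edx, [ecx] → edx=M[100]=15
xor edx, 10 → edx=15^10=5
add ecx, 4 → ecx=100+4=104
add eax, 2 → eax=3+2=5
cmp eax, 11  (cmp 5,11)
jne L1: taken
mov edx, [ecx] → edx=M[104]=-4
xor edx, 10 → edx=(-4)^10=-10
add ecx, 4 → ecx=104+4=108
add eax, 2 → eax=5+2=7
cmp eax, 11  (cmp 7,11)
jne L1: taken
mov edx, [ecx] → edx=M[108]=1
xor edx, 10 → edx=1^10=11
add ecx, 4 → ecx=108+4=112
add eax, 2 → eax=7+2=9
cmp eax, 11  (cmp 9,11)
jne L1: taken
mov edx, [ecx] → edx=M[112]=20
xor edx, 10 → edx=20^10=30
add ecx, 4 → ecx=112+4=116
add eax, 2 → eax=9+2=11
cmp eax, 11  (cmp 11,11)
jne L1: not taken
mod edx, 12 → edx=30%12=6
halt.
Total executed instructions: 29.

29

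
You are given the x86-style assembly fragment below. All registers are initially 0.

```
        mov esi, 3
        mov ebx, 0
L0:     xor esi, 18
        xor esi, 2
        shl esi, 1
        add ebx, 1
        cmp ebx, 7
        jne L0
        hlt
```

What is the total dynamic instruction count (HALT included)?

mov esi, 3 → esi=3
mov ebx, 0 → ebx=0
xor esi, 18 → esi=3^18=17
xor esi, 2 → esi=17^2=19
shl esi, 1 → esi=19<<1=38
add ebx, 1 → ebx=0+1=1
cmp ebx, 7  (cmp 1,7)
jne L0: taken
xor esi, 18 → esi=38^18=52
xor esi, 2 → esi=52^2=54
shl esi, 1 → esi=54<<1=108
add ebx, 1 → ebx=1+1=2
cmp ebx, 7  (cmp 2,7)
jne L0: taken
xor esi, 18 → esi=108^18=126
xor esi, 2 → esi=126^2=124
shl esi, 1 → esi=124<<1=248
add ebx, 1 → ebx=2+1=3
cmp ebx, 7  (cmp 3,7)
jne L0: taken
xor esi, 18 → esi=248^18=234
xor esi, 2 → esi=234^2=232
shl esi, 1 → esi=232<<1=464
add ebx, 1 → ebx=3+1=4
cmp ebx, 7  (cmp 4,7)
jne L0: taken
xor esi, 18 → esi=464^18=450
xor esi, 2 → esi=450^2=448
shl esi, 1 → esi=448<<1=896
add ebx, 1 → ebx=4+1=5
cmp ebx, 7  (cmp 5,7)
jne L0: taken
xor esi, 18 → esi=896^18=914
xor esi, 2 → esi=914^2=912
shl esi, 1 → esi=912<<1=1824
add ebx, 1 → ebx=5+1=6
cmp ebx, 7  (cmp 6,7)
jne L0: taken
xor esi, 18 → esi=1824^18=1842
xor esi, 2 → esi=1842^2=1840
shl esi, 1 → esi=1840<<1=3680
add ebx, 1 → ebx=6+1=7
cmp ebx, 7  (cmp 7,7)
jne L0: not taken
halt.
Total executed instructions: 45.

45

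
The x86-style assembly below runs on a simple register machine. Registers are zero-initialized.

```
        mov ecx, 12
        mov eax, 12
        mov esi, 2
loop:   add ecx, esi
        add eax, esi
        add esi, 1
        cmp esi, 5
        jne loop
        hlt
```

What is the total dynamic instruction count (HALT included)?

after mov ecx, 12: ecx=12
after mov eax, 12: eax=12
after mov esi, 2: esi=2
after add ecx, esi: ecx=12+2=14
after add eax, esi: eax=12+2=14
after add esi, 1: esi=2+1=3
cmp esi, 5  (cmp 3,5)
jne loop: taken
after add ecx, esi: ecx=14+3=17
after add eax, esi: eax=14+3=17
after add esi, 1: esi=3+1=4
cmp esi, 5  (cmp 4,5)
jne loop: taken
after add ecx, esi: ecx=17+4=21
after add eax, esi: eax=17+4=21
after add esi, 1: esi=4+1=5
cmp esi, 5  (cmp 5,5)
jne loop: not taken
halt.
Total executed instructions: 19.

19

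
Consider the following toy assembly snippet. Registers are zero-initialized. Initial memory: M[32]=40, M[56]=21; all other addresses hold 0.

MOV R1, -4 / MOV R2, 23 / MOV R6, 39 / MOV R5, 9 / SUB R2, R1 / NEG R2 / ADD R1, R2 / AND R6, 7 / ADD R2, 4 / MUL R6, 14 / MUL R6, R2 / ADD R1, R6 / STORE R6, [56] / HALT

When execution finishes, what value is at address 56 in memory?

-2254

after MOV R1, -4: R1=-4
after MOV R2, 23: R2=23
after MOV R6, 39: R6=39
after MOV R5, 9: R5=9
after SUB R2, R1: R2=23-(-4)=27
after NEG R2: R2=-(27)=-27
after ADD R1, R2: R1=(-4)+(-27)=-31
after AND R6, 7: R6=39&7=7
after ADD R2, 4: R2=(-27)+4=-23
after MUL R6, 14: R6=7*14=98
after MUL R6, R2: R6=98*(-23)=-2254
after ADD R1, R6: R1=(-31)+(-2254)=-2285
STORE R6, [56] → M[56]=-2254
halt.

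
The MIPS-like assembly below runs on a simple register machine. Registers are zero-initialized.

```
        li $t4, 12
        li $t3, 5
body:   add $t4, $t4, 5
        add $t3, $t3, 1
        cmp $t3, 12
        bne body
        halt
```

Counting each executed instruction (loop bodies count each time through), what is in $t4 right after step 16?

after li $t4, 12: $t4=12
after li $t3, 5: $t3=5
after add $t4, $t4, 5: $t4=12+5=17
after add $t3, $t3, 1: $t3=5+1=6
cmp $t3, 12  (cmp 6,12)
bne body: taken
after add $t4, $t4, 5: $t4=17+5=22
after add $t3, $t3, 1: $t3=6+1=7
cmp $t3, 12  (cmp 7,12)
bne body: taken
after add $t4, $t4, 5: $t4=22+5=27
after add $t3, $t3, 1: $t3=7+1=8
cmp $t3, 12  (cmp 8,12)
bne body: taken
after add $t4, $t4, 5: $t4=27+5=32
after add $t3, $t3, 1: $t3=8+1=9
After step 16: $t4 = 32.

32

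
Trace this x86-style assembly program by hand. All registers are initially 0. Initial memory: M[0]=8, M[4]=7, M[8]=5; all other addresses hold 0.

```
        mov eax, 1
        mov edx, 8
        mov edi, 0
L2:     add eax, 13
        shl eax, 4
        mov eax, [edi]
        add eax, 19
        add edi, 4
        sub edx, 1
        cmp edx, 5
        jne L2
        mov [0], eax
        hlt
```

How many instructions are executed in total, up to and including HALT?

29

eax=1
edx=8
edi=0
eax=1+13=14
eax=14<<4=224
eax=M[0]=8
eax=8+19=27
edi=0+4=4
edx=8-1=7
cmp edx, 5  (cmp 7,5)
jne L2: taken
eax=27+13=40
eax=40<<4=640
eax=M[4]=7
eax=7+19=26
edi=4+4=8
edx=7-1=6
cmp edx, 5  (cmp 6,5)
jne L2: taken
eax=26+13=39
eax=39<<4=624
eax=M[8]=5
eax=5+19=24
edi=8+4=12
edx=6-1=5
cmp edx, 5  (cmp 5,5)
jne L2: not taken
mov [0], eax → M[0]=24
halt.
Total executed instructions: 29.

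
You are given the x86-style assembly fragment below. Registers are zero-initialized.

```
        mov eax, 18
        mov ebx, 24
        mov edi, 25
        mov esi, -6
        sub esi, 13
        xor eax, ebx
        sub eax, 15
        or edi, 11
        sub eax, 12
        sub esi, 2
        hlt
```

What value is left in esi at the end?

-21

after mov eax, 18: eax=18
after mov ebx, 24: ebx=24
after mov edi, 25: edi=25
after mov esi, -6: esi=-6
after sub esi, 13: esi=(-6)-13=-19
after xor eax, ebx: eax=18^24=10
after sub eax, 15: eax=10-15=-5
after or edi, 11: edi=25|11=27
after sub eax, 12: eax=(-5)-12=-17
after sub esi, 2: esi=(-19)-2=-21
halt.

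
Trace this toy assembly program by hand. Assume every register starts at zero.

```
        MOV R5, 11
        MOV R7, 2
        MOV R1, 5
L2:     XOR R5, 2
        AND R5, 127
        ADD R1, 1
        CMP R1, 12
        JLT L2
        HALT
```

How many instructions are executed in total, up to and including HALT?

39

after MOV R5, 11: R5=11
after MOV R7, 2: R7=2
after MOV R1, 5: R1=5
after XOR R5, 2: R5=11^2=9
after AND R5, 127: R5=9&127=9
after ADD R1, 1: R1=5+1=6
CMP R1, 12  (cmp 6,12)
JLT L2: taken
after XOR R5, 2: R5=9^2=11
after AND R5, 127: R5=11&127=11
after ADD R1, 1: R1=6+1=7
CMP R1, 12  (cmp 7,12)
JLT L2: taken
after XOR R5, 2: R5=11^2=9
after AND R5, 127: R5=9&127=9
after ADD R1, 1: R1=7+1=8
CMP R1, 12  (cmp 8,12)
JLT L2: taken
after XOR R5, 2: R5=9^2=11
after AND R5, 127: R5=11&127=11
after ADD R1, 1: R1=8+1=9
CMP R1, 12  (cmp 9,12)
JLT L2: taken
after XOR R5, 2: R5=11^2=9
after AND R5, 127: R5=9&127=9
after ADD R1, 1: R1=9+1=10
CMP R1, 12  (cmp 10,12)
JLT L2: taken
after XOR R5, 2: R5=9^2=11
after AND R5, 127: R5=11&127=11
after ADD R1, 1: R1=10+1=11
CMP R1, 12  (cmp 11,12)
JLT L2: taken
after XOR R5, 2: R5=11^2=9
after AND R5, 127: R5=9&127=9
after ADD R1, 1: R1=11+1=12
CMP R1, 12  (cmp 12,12)
JLT L2: not taken
halt.
Total executed instructions: 39.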